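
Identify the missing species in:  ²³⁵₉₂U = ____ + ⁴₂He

Th-231

Conserve mass number: 235 = A + 4, so A = 231.
Conserve atomic number: 92 = Z + 2, so Z = 90.
Z = 90 is thorium, so the species is ²³¹₉₀Th.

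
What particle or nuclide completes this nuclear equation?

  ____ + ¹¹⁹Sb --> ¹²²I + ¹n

alpha particle

Conserve mass number: A + 119 = 122 + 1, so A = 4.
Conserve atomic number: Z + 51 = 53 + 0, so Z = 2.
A = 4 and Z = 2 is ⁴He — an alpha particle.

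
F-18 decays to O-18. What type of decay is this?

ΔA = 18 − 18 = 0; ΔZ = 8 − 9 = -1.
A is unchanged and Z drops by 1 — a proton has become a neutron (β⁺ emission or electron capture).

beta-plus decay or electron capture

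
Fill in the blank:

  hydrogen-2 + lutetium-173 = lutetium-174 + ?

Conserve mass number: 2 + 173 = 174 + A, so A = 1.
Conserve atomic number: 1 + 71 = 71 + Z, so Z = 1.
A = 1 and Z = 1 is hydrogen-1 — a proton.

proton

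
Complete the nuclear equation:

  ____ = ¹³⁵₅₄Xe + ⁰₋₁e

I-135

Conserve mass number: A = 135 + 0, so A = 135.
Conserve atomic number: Z = 54 − 1, so Z = 53.
Z = 53 is iodine, so the species is ¹³⁵₅₃I.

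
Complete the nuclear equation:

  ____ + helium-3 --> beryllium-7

alpha particle

Conserve mass number: A + 3 = 7, so A = 4.
Conserve atomic number: Z + 2 = 4, so Z = 2.
A = 4 and Z = 2 is helium-4 — an alpha particle.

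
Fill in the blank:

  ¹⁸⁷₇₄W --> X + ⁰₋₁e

Re-187

Conserve mass number: 187 = A + 0, so A = 187.
Conserve atomic number: 74 = Z − 1, so Z = 75.
Z = 75 is rhenium, so the species is ¹⁸⁷₇₅Re.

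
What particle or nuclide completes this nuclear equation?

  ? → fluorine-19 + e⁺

Conserve mass number: A = 19 + 0, so A = 19.
Conserve atomic number: Z = 9 + 1, so Z = 10.
Z = 10 is neon, so the species is neon-19.

Ne-19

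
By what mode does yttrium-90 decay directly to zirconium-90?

ΔA = 90 − 90 = 0; ΔZ = 40 − 39 = +1.
A is unchanged and Z rises by 1 — a neutron has become a proton (β⁻ decay).

beta-minus decay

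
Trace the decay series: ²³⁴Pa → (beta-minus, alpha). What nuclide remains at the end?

Th-230

Start: (A, Z) = (234, 91).
After β⁻: (234, 92).
After α: (230, 90).
Z = 90 is thorium.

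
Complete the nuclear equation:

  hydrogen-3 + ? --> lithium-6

He-3

Conserve mass number: 3 + A = 6, so A = 3.
Conserve atomic number: 1 + Z = 3, so Z = 2.
Z = 2 is helium, so the species is helium-3.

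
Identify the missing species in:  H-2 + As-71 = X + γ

Conserve mass number: 2 + 71 = A + 0, so A = 73.
Conserve atomic number: 1 + 33 = Z + 0, so Z = 34.
Z = 34 is selenium, so the species is Se-73.

Se-73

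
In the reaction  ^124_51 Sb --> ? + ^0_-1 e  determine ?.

Conserve mass number: 124 = A + 0, so A = 124.
Conserve atomic number: 51 = Z − 1, so Z = 52.
Z = 52 is tellurium, so the species is ^124_52 Te.

Te-124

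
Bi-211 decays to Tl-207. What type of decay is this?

ΔA = 207 − 211 = -4; ΔZ = 81 − 83 = -2.
A drops by 4 and Z drops by 2 — the signature of alpha emission.

alpha decay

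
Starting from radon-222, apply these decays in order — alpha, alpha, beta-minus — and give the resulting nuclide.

Start: (A, Z) = (222, 86).
After α: (218, 84).
After α: (214, 82).
After β⁻: (214, 83).
Z = 83 is bismuth.

Bi-214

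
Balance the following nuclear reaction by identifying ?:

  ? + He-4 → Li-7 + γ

Conserve mass number: A + 4 = 7 + 0, so A = 3.
Conserve atomic number: Z + 2 = 3 + 0, so Z = 1.
A = 3 and Z = 1 is H-3 — a triton.

triton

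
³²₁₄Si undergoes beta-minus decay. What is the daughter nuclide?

Beta-minus decay: mass number changes by +0, atomic number by +1.
A: 32 = 32; Z: 14 + 1 = 15.
Z = 15 is phosphorus, so the daughter is ³²₁₅P.

P-32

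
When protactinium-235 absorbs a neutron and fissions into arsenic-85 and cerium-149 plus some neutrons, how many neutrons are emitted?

2

Conserve mass number: 236 = 85 + 149 + k, so k = 236 − 234 = 2.
Check atomic number: 91 = 33 + 58 + 0 = 91. ✓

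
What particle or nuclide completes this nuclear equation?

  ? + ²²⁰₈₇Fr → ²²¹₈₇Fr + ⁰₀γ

Conserve mass number: A + 220 = 221 + 0, so A = 1.
Conserve atomic number: Z + 87 = 87 + 0, so Z = 0.
A = 1 and Z = 0 is ¹₀n — a neutron.

neutron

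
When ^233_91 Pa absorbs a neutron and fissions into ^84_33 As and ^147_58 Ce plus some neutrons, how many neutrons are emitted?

3

Conserve mass number: 234 = 84 + 147 + k, so k = 234 − 231 = 3.
Check atomic number: 91 = 33 + 58 + 0 = 91. ✓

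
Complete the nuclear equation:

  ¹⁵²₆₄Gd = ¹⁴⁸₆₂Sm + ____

alpha particle

Conserve mass number: 152 = 148 + A, so A = 4.
Conserve atomic number: 64 = 62 + Z, so Z = 2.
A = 4 and Z = 2 is ⁴₂He — an alpha particle.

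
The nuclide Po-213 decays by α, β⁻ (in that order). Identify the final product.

Start: (A, Z) = (213, 84).
After α: (209, 82).
After β⁻: (209, 83).
Z = 83 is bismuth.

Bi-209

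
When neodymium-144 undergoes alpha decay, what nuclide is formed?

Alpha decay: mass number changes by -4, atomic number by -2.
A: 144 − 4 = 140; Z: 60 − 2 = 58.
Z = 58 is cerium, so the daughter is cerium-140.

Ce-140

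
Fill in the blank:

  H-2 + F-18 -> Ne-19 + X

neutron

Conserve mass number: 2 + 18 = 19 + A, so A = 1.
Conserve atomic number: 1 + 9 = 10 + Z, so Z = 0.
A = 1 and Z = 0 is n — a neutron.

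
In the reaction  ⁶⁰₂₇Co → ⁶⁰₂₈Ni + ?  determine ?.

Conserve mass number: 60 = 60 + A, so A = 0.
Conserve atomic number: 27 = 28 + Z, so Z = -1.
A = 0 and Z = -1 is ⁰₋₁e — a beta-minus particle.

beta-minus particle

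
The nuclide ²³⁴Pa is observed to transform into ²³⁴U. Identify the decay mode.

ΔA = 234 − 234 = 0; ΔZ = 92 − 91 = +1.
A is unchanged and Z rises by 1 — a neutron has become a proton (β⁻ decay).

beta-minus decay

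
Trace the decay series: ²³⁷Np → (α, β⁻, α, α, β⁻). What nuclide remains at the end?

Start: (A, Z) = (237, 93).
After α: (233, 91).
After β⁻: (233, 92).
After α: (229, 90).
After α: (225, 88).
After β⁻: (225, 89).
Z = 89 is actinium.

Ac-225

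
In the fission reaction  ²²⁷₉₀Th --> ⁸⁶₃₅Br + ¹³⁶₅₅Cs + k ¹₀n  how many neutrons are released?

Conserve mass number: 227 = 86 + 136 + k, so k = 227 − 222 = 5.
Check atomic number: 90 = 35 + 55 + 0 = 90. ✓

5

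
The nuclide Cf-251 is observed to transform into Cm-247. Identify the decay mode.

alpha decay

ΔA = 247 − 251 = -4; ΔZ = 96 − 98 = -2.
A drops by 4 and Z drops by 2 — the signature of alpha emission.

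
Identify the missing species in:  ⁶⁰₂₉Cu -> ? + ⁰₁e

Conserve mass number: 60 = A + 0, so A = 60.
Conserve atomic number: 29 = Z + 1, so Z = 28.
Z = 28 is nickel, so the species is ⁶⁰₂₈Ni.

Ni-60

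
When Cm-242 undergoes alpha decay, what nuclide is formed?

Pu-238

Alpha decay: mass number changes by -4, atomic number by -2.
A: 242 − 4 = 238; Z: 96 − 2 = 94.
Z = 94 is plutonium, so the daughter is Pu-238.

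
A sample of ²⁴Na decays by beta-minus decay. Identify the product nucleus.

Beta-minus decay: mass number changes by +0, atomic number by +1.
A: 24 = 24; Z: 11 + 1 = 12.
Z = 12 is magnesium, so the daughter is ²⁴Mg.

Mg-24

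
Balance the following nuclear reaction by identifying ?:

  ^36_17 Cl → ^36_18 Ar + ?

beta-minus particle

Conserve mass number: 36 = 36 + A, so A = 0.
Conserve atomic number: 17 = 18 + Z, so Z = -1.
A = 0 and Z = -1 is ^0_-1 e — a beta-minus particle.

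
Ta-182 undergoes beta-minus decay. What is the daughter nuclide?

Beta-minus decay: mass number changes by +0, atomic number by +1.
A: 182 = 182; Z: 73 + 1 = 74.
Z = 74 is tungsten, so the daughter is W-182.

W-182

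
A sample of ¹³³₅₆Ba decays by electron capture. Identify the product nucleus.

Electron capture: mass number changes by +0, atomic number by -1.
A: 133 = 133; Z: 56 − 1 = 55.
Z = 55 is caesium, so the daughter is ¹³³₅₅Cs.

Cs-133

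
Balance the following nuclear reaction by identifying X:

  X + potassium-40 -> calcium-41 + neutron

deuteron

Conserve mass number: A + 40 = 41 + 1, so A = 2.
Conserve atomic number: Z + 19 = 20 + 0, so Z = 1.
A = 2 and Z = 1 is hydrogen-2 — a deuteron.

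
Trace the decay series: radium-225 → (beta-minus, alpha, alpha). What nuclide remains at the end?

Start: (A, Z) = (225, 88).
After β⁻: (225, 89).
After α: (221, 87).
After α: (217, 85).
Z = 85 is astatine.

At-217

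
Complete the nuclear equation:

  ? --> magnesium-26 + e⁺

Conserve mass number: A = 26 + 0, so A = 26.
Conserve atomic number: Z = 12 + 1, so Z = 13.
Z = 13 is aluminium, so the species is aluminium-26.

Al-26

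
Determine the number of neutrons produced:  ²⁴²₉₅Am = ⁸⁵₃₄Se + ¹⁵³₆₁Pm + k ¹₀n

4

Conserve mass number: 242 = 85 + 153 + k, so k = 242 − 238 = 4.
Check atomic number: 95 = 34 + 61 + 0 = 95. ✓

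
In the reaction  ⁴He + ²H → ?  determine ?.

Li-6

Conserve mass number: 4 + 2 = A, so A = 6.
Conserve atomic number: 2 + 1 = Z, so Z = 3.
Z = 3 is lithium, so the species is ⁶Li.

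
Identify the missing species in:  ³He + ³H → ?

Li-6

Conserve mass number: 3 + 3 = A, so A = 6.
Conserve atomic number: 2 + 1 = Z, so Z = 3.
Z = 3 is lithium, so the species is ⁶Li.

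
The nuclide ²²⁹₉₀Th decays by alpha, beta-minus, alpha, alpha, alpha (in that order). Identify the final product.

Start: (A, Z) = (229, 90).
After α: (225, 88).
After β⁻: (225, 89).
After α: (221, 87).
After α: (217, 85).
After α: (213, 83).
Z = 83 is bismuth.

Bi-213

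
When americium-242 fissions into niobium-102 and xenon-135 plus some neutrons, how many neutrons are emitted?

5

Conserve mass number: 242 = 102 + 135 + k, so k = 242 − 237 = 5.
Check atomic number: 95 = 41 + 54 + 0 = 95. ✓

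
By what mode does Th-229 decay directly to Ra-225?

alpha decay

ΔA = 225 − 229 = -4; ΔZ = 88 − 90 = -2.
A drops by 4 and Z drops by 2 — the signature of alpha emission.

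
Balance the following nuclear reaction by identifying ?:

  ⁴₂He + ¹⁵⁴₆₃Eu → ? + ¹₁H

Conserve mass number: 4 + 154 = A + 1, so A = 157.
Conserve atomic number: 2 + 63 = Z + 1, so Z = 64.
Z = 64 is gadolinium, so the species is ¹⁵⁷₆₄Gd.

Gd-157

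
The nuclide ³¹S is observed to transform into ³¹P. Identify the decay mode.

ΔA = 31 − 31 = 0; ΔZ = 15 − 16 = -1.
A is unchanged and Z drops by 1 — a proton has become a neutron (β⁺ emission or electron capture).

beta-plus decay or electron capture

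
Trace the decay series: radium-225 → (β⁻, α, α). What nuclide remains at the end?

Start: (A, Z) = (225, 88).
After β⁻: (225, 89).
After α: (221, 87).
After α: (217, 85).
Z = 85 is astatine.

At-217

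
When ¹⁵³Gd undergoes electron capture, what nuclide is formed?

Eu-153

Electron capture: mass number changes by +0, atomic number by -1.
A: 153 = 153; Z: 64 − 1 = 63.
Z = 63 is europium, so the daughter is ¹⁵³Eu.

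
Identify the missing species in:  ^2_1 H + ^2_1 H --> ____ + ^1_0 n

He-3

Conserve mass number: 2 + 2 = A + 1, so A = 3.
Conserve atomic number: 1 + 1 = Z + 0, so Z = 2.
Z = 2 is helium, so the species is ^3_2 He.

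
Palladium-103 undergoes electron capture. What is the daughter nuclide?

Electron capture: mass number changes by +0, atomic number by -1.
A: 103 = 103; Z: 46 − 1 = 45.
Z = 45 is rhodium, so the daughter is rhodium-103.

Rh-103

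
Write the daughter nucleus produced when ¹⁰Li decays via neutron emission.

Neutron emission: mass number changes by -1, atomic number by +0.
A: 10 − 1 = 9; Z: 3 = 3.
Z = 3 is lithium, so the daughter is ⁹Li.

Li-9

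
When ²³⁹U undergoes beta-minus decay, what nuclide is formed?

Np-239

Beta-minus decay: mass number changes by +0, atomic number by +1.
A: 239 = 239; Z: 92 + 1 = 93.
Z = 93 is neptunium, so the daughter is ²³⁹Np.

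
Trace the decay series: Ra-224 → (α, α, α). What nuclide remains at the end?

Pb-212

Start: (A, Z) = (224, 88).
After α: (220, 86).
After α: (216, 84).
After α: (212, 82).
Z = 82 is lead.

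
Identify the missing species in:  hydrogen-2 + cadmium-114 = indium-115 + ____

neutron

Conserve mass number: 2 + 114 = 115 + A, so A = 1.
Conserve atomic number: 1 + 48 = 49 + Z, so Z = 0.
A = 1 and Z = 0 is neutron — a neutron.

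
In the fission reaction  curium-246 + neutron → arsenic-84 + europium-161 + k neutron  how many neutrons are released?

Conserve mass number: 247 = 84 + 161 + k, so k = 247 − 245 = 2.
Check atomic number: 96 = 33 + 63 + 0 = 96. ✓

2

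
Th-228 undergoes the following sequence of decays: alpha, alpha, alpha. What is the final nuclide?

Po-216

Start: (A, Z) = (228, 90).
After α: (224, 88).
After α: (220, 86).
After α: (216, 84).
Z = 84 is polonium.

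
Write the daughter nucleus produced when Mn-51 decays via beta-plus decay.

Beta-plus decay: mass number changes by +0, atomic number by -1.
A: 51 = 51; Z: 25 − 1 = 24.
Z = 24 is chromium, so the daughter is Cr-51.

Cr-51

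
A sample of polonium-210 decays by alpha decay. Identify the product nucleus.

Pb-206

Alpha decay: mass number changes by -4, atomic number by -2.
A: 210 − 4 = 206; Z: 84 − 2 = 82.
Z = 82 is lead, so the daughter is lead-206.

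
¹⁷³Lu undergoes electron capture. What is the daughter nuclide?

Yb-173

Electron capture: mass number changes by +0, atomic number by -1.
A: 173 = 173; Z: 71 − 1 = 70.
Z = 70 is ytterbium, so the daughter is ¹⁷³Yb.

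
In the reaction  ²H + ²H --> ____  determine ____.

Conserve mass number: 2 + 2 = A, so A = 4.
Conserve atomic number: 1 + 1 = Z, so Z = 2.
A = 4 and Z = 2 is ⁴He — an alpha particle.

He-4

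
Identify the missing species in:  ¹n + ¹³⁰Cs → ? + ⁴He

I-127

Conserve mass number: 1 + 130 = A + 4, so A = 127.
Conserve atomic number: 0 + 55 = Z + 2, so Z = 53.
Z = 53 is iodine, so the species is ¹²⁷I.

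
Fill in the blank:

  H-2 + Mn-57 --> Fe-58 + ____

neutron

Conserve mass number: 2 + 57 = 58 + A, so A = 1.
Conserve atomic number: 1 + 25 = 26 + Z, so Z = 0.
A = 1 and Z = 0 is n — a neutron.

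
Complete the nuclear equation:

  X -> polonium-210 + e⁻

Bi-210

Conserve mass number: A = 210 + 0, so A = 210.
Conserve atomic number: Z = 84 − 1, so Z = 83.
Z = 83 is bismuth, so the species is bismuth-210.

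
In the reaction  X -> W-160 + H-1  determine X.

Re-161

Conserve mass number: A = 160 + 1, so A = 161.
Conserve atomic number: Z = 74 + 1, so Z = 75.
Z = 75 is rhenium, so the species is Re-161.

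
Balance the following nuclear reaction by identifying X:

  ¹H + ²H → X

He-3

Conserve mass number: 1 + 2 = A, so A = 3.
Conserve atomic number: 1 + 1 = Z, so Z = 2.
Z = 2 is helium, so the species is ³He.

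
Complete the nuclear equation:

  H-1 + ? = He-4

triton

Conserve mass number: 1 + A = 4, so A = 3.
Conserve atomic number: 1 + Z = 2, so Z = 1.
A = 3 and Z = 1 is H-3 — a triton.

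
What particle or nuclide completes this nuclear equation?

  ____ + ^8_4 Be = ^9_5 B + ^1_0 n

deuteron

Conserve mass number: A + 8 = 9 + 1, so A = 2.
Conserve atomic number: Z + 4 = 5 + 0, so Z = 1.
A = 2 and Z = 1 is ^2_1 H — a deuteron.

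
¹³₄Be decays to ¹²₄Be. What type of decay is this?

neutron emission

ΔA = 12 − 13 = -1; ΔZ = 4 − 4 = +0.
A drops by 1 with Z unchanged — a neutron was emitted.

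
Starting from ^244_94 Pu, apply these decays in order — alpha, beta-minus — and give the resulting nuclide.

Np-240

Start: (A, Z) = (244, 94).
After α: (240, 92).
After β⁻: (240, 93).
Z = 93 is neptunium.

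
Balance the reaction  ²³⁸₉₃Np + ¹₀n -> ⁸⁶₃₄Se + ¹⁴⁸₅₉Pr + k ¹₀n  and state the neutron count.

5

Conserve mass number: 239 = 86 + 148 + k, so k = 239 − 234 = 5.
Check atomic number: 93 = 34 + 59 + 0 = 93. ✓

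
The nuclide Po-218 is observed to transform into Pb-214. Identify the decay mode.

ΔA = 214 − 218 = -4; ΔZ = 82 − 84 = -2.
A drops by 4 and Z drops by 2 — the signature of alpha emission.

alpha decay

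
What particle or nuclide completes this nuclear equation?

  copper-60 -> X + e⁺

Ni-60

Conserve mass number: 60 = A + 0, so A = 60.
Conserve atomic number: 29 = Z + 1, so Z = 28.
Z = 28 is nickel, so the species is nickel-60.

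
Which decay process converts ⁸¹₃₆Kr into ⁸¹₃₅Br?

beta-plus decay or electron capture

ΔA = 81 − 81 = 0; ΔZ = 35 − 36 = -1.
A is unchanged and Z drops by 1 — a proton has become a neutron (β⁺ emission or electron capture).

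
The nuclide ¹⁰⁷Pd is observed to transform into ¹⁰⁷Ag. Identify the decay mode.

ΔA = 107 − 107 = 0; ΔZ = 47 − 46 = +1.
A is unchanged and Z rises by 1 — a neutron has become a proton (β⁻ decay).

beta-minus decay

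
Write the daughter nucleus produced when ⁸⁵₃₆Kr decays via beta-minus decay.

Rb-85

Beta-minus decay: mass number changes by +0, atomic number by +1.
A: 85 = 85; Z: 36 + 1 = 37.
Z = 37 is rubidium, so the daughter is ⁸⁵₃₇Rb.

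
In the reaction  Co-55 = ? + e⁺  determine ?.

Conserve mass number: 55 = A + 0, so A = 55.
Conserve atomic number: 27 = Z + 1, so Z = 26.
Z = 26 is iron, so the species is Fe-55.

Fe-55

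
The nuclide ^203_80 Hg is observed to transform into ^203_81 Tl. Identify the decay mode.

beta-minus decay

ΔA = 203 − 203 = 0; ΔZ = 81 − 80 = +1.
A is unchanged and Z rises by 1 — a neutron has become a proton (β⁻ decay).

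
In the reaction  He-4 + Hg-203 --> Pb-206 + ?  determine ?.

neutron

Conserve mass number: 4 + 203 = 206 + A, so A = 1.
Conserve atomic number: 2 + 80 = 82 + Z, so Z = 0.
A = 1 and Z = 0 is n — a neutron.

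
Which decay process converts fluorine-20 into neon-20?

beta-minus decay

ΔA = 20 − 20 = 0; ΔZ = 10 − 9 = +1.
A is unchanged and Z rises by 1 — a neutron has become a proton (β⁻ decay).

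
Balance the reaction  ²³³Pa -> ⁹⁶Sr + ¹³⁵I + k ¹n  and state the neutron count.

Conserve mass number: 233 = 96 + 135 + k, so k = 233 − 231 = 2.
Check atomic number: 91 = 38 + 53 + 0 = 91. ✓

2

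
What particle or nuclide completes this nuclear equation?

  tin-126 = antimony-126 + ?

beta-minus particle

Conserve mass number: 126 = 126 + A, so A = 0.
Conserve atomic number: 50 = 51 + Z, so Z = -1.
A = 0 and Z = -1 is e⁻ — a beta-minus particle.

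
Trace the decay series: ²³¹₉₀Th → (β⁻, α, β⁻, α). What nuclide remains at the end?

Ra-223

Start: (A, Z) = (231, 90).
After β⁻: (231, 91).
After α: (227, 89).
After β⁻: (227, 90).
After α: (223, 88).
Z = 88 is radium.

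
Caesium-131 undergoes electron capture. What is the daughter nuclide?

Electron capture: mass number changes by +0, atomic number by -1.
A: 131 = 131; Z: 55 − 1 = 54.
Z = 54 is xenon, so the daughter is xenon-131.

Xe-131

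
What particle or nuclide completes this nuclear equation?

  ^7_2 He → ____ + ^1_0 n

He-6

Conserve mass number: 7 = A + 1, so A = 6.
Conserve atomic number: 2 = Z + 0, so Z = 2.
Z = 2 is helium, so the species is ^6_2 He.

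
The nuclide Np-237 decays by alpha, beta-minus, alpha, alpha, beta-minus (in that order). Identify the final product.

Start: (A, Z) = (237, 93).
After α: (233, 91).
After β⁻: (233, 92).
After α: (229, 90).
After α: (225, 88).
After β⁻: (225, 89).
Z = 89 is actinium.

Ac-225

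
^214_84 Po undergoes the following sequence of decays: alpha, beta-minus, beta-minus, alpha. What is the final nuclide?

Start: (A, Z) = (214, 84).
After α: (210, 82).
After β⁻: (210, 83).
After β⁻: (210, 84).
After α: (206, 82).
Z = 82 is lead.

Pb-206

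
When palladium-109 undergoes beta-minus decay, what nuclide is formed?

Ag-109

Beta-minus decay: mass number changes by +0, atomic number by +1.
A: 109 = 109; Z: 46 + 1 = 47.
Z = 47 is silver, so the daughter is silver-109.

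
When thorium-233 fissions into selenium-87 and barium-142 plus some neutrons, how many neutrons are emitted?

4

Conserve mass number: 233 = 87 + 142 + k, so k = 233 − 229 = 4.
Check atomic number: 90 = 34 + 56 + 0 = 90. ✓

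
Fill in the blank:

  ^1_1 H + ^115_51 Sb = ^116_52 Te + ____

gamma ray

Conserve mass number: 1 + 115 = 116 + A, so A = 0.
Conserve atomic number: 1 + 51 = 52 + Z, so Z = 0.
A = 0 and Z = 0 is ^0_0 γ — a gamma ray.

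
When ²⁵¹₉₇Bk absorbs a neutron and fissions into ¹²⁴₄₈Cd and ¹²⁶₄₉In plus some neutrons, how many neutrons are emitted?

2

Conserve mass number: 252 = 124 + 126 + k, so k = 252 − 250 = 2.
Check atomic number: 97 = 48 + 49 + 0 = 97. ✓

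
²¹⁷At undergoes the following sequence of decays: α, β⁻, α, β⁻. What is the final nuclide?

Start: (A, Z) = (217, 85).
After α: (213, 83).
After β⁻: (213, 84).
After α: (209, 82).
After β⁻: (209, 83).
Z = 83 is bismuth.

Bi-209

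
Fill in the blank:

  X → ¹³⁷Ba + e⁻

Cs-137

Conserve mass number: A = 137 + 0, so A = 137.
Conserve atomic number: Z = 56 − 1, so Z = 55.
Z = 55 is caesium, so the species is ¹³⁷Cs.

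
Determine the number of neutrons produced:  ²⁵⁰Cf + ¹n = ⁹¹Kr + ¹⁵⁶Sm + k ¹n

4

Conserve mass number: 251 = 91 + 156 + k, so k = 251 − 247 = 4.
Check atomic number: 98 = 36 + 62 + 0 = 98. ✓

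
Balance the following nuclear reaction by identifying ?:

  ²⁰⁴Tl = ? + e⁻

Conserve mass number: 204 = A + 0, so A = 204.
Conserve atomic number: 81 = Z − 1, so Z = 82.
Z = 82 is lead, so the species is ²⁰⁴Pb.

Pb-204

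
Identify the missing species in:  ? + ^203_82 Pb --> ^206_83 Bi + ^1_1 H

alpha particle

Conserve mass number: A + 203 = 206 + 1, so A = 4.
Conserve atomic number: Z + 82 = 83 + 1, so Z = 2.
A = 4 and Z = 2 is ^4_2 He — an alpha particle.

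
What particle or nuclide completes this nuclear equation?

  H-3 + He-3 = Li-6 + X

gamma ray

Conserve mass number: 3 + 3 = 6 + A, so A = 0.
Conserve atomic number: 1 + 2 = 3 + Z, so Z = 0.
A = 0 and Z = 0 is γ — a gamma ray.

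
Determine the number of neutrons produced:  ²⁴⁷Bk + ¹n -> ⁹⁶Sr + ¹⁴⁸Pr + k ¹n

Conserve mass number: 248 = 96 + 148 + k, so k = 248 − 244 = 4.
Check atomic number: 97 = 38 + 59 + 0 = 97. ✓

4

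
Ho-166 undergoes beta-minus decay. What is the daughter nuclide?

Er-166

Beta-minus decay: mass number changes by +0, atomic number by +1.
A: 166 = 166; Z: 67 + 1 = 68.
Z = 68 is erbium, so the daughter is Er-166.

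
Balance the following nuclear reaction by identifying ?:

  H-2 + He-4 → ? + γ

Conserve mass number: 2 + 4 = A + 0, so A = 6.
Conserve atomic number: 1 + 2 = Z + 0, so Z = 3.
Z = 3 is lithium, so the species is Li-6.

Li-6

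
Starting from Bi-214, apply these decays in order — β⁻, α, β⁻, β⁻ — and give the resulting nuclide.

Start: (A, Z) = (214, 83).
After β⁻: (214, 84).
After α: (210, 82).
After β⁻: (210, 83).
After β⁻: (210, 84).
Z = 84 is polonium.

Po-210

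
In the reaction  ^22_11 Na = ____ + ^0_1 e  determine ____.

Conserve mass number: 22 = A + 0, so A = 22.
Conserve atomic number: 11 = Z + 1, so Z = 10.
Z = 10 is neon, so the species is ^22_10 Ne.

Ne-22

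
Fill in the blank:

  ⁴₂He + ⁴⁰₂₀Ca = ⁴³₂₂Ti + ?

Conserve mass number: 4 + 40 = 43 + A, so A = 1.
Conserve atomic number: 2 + 20 = 22 + Z, so Z = 0.
A = 1 and Z = 0 is ¹₀n — a neutron.

neutron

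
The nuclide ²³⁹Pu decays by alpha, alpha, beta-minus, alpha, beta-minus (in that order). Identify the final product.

Th-227

Start: (A, Z) = (239, 94).
After α: (235, 92).
After α: (231, 90).
After β⁻: (231, 91).
After α: (227, 89).
After β⁻: (227, 90).
Z = 90 is thorium.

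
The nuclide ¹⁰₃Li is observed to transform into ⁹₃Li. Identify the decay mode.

ΔA = 9 − 10 = -1; ΔZ = 3 − 3 = +0.
A drops by 1 with Z unchanged — a neutron was emitted.

neutron emission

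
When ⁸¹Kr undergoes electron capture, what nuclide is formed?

Br-81

Electron capture: mass number changes by +0, atomic number by -1.
A: 81 = 81; Z: 36 − 1 = 35.
Z = 35 is bromine, so the daughter is ⁸¹Br.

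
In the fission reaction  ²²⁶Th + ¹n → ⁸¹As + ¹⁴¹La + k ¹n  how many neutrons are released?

5

Conserve mass number: 227 = 81 + 141 + k, so k = 227 − 222 = 5.
Check atomic number: 90 = 33 + 57 + 0 = 90. ✓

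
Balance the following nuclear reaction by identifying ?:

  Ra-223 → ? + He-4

Conserve mass number: 223 = A + 4, so A = 219.
Conserve atomic number: 88 = Z + 2, so Z = 86.
Z = 86 is radon, so the species is Rn-219.

Rn-219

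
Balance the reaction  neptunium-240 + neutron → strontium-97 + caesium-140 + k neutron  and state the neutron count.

Conserve mass number: 241 = 97 + 140 + k, so k = 241 − 237 = 4.
Check atomic number: 93 = 38 + 55 + 0 = 93. ✓

4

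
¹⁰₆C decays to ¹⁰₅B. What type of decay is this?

beta-plus decay or electron capture

ΔA = 10 − 10 = 0; ΔZ = 5 − 6 = -1.
A is unchanged and Z drops by 1 — a proton has become a neutron (β⁺ emission or electron capture).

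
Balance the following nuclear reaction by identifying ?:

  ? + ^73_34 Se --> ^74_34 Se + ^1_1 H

deuteron

Conserve mass number: A + 73 = 74 + 1, so A = 2.
Conserve atomic number: Z + 34 = 34 + 1, so Z = 1.
A = 2 and Z = 1 is ^2_1 H — a deuteron.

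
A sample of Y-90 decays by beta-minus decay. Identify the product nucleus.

Beta-minus decay: mass number changes by +0, atomic number by +1.
A: 90 = 90; Z: 39 + 1 = 40.
Z = 40 is zirconium, so the daughter is Zr-90.

Zr-90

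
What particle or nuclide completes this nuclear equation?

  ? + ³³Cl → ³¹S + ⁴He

deuteron

Conserve mass number: A + 33 = 31 + 4, so A = 2.
Conserve atomic number: Z + 17 = 16 + 2, so Z = 1.
A = 2 and Z = 1 is ²H — a deuteron.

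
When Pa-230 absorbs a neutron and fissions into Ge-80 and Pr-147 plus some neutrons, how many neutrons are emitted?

4

Conserve mass number: 231 = 80 + 147 + k, so k = 231 − 227 = 4.
Check atomic number: 91 = 32 + 59 + 0 = 91. ✓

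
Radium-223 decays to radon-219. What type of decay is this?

ΔA = 219 − 223 = -4; ΔZ = 86 − 88 = -2.
A drops by 4 and Z drops by 2 — the signature of alpha emission.

alpha decay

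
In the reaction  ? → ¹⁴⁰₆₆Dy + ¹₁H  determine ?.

Conserve mass number: A = 140 + 1, so A = 141.
Conserve atomic number: Z = 66 + 1, so Z = 67.
Z = 67 is holmium, so the species is ¹⁴¹₆₇Ho.

Ho-141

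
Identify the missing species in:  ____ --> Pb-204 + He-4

Po-208

Conserve mass number: A = 204 + 4, so A = 208.
Conserve atomic number: Z = 82 + 2, so Z = 84.
Z = 84 is polonium, so the species is Po-208.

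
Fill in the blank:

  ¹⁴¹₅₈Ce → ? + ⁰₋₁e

Pr-141

Conserve mass number: 141 = A + 0, so A = 141.
Conserve atomic number: 58 = Z − 1, so Z = 59.
Z = 59 is praseodymium, so the species is ¹⁴¹₅₉Pr.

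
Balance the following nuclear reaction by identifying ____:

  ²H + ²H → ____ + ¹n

Conserve mass number: 2 + 2 = A + 1, so A = 3.
Conserve atomic number: 1 + 1 = Z + 0, so Z = 2.
Z = 2 is helium, so the species is ³He.

He-3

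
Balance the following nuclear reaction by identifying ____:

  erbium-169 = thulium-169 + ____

beta-minus particle

Conserve mass number: 169 = 169 + A, so A = 0.
Conserve atomic number: 68 = 69 + Z, so Z = -1.
A = 0 and Z = -1 is e⁻ — a beta-minus particle.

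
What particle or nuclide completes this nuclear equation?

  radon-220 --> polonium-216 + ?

Conserve mass number: 220 = 216 + A, so A = 4.
Conserve atomic number: 86 = 84 + Z, so Z = 2.
A = 4 and Z = 2 is helium-4 — an alpha particle.

alpha particle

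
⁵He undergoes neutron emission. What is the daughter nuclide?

He-4

Neutron emission: mass number changes by -1, atomic number by +0.
A: 5 − 1 = 4; Z: 2 = 2.
Z = 2 is helium, so the daughter is ⁴He.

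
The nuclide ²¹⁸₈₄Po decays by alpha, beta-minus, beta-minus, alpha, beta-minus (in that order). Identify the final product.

Bi-210

Start: (A, Z) = (218, 84).
After α: (214, 82).
After β⁻: (214, 83).
After β⁻: (214, 84).
After α: (210, 82).
After β⁻: (210, 83).
Z = 83 is bismuth.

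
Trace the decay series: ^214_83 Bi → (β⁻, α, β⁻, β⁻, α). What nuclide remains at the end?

Pb-206

Start: (A, Z) = (214, 83).
After β⁻: (214, 84).
After α: (210, 82).
After β⁻: (210, 83).
After β⁻: (210, 84).
After α: (206, 82).
Z = 82 is lead.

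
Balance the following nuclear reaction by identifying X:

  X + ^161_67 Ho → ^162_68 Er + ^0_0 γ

Conserve mass number: A + 161 = 162 + 0, so A = 1.
Conserve atomic number: Z + 67 = 68 + 0, so Z = 1.
A = 1 and Z = 1 is ^1_1 H — a proton.

proton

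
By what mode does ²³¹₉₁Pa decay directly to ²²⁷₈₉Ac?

ΔA = 227 − 231 = -4; ΔZ = 89 − 91 = -2.
A drops by 4 and Z drops by 2 — the signature of alpha emission.

alpha decay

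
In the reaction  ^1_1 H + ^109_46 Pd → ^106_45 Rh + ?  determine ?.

alpha particle

Conserve mass number: 1 + 109 = 106 + A, so A = 4.
Conserve atomic number: 1 + 46 = 45 + Z, so Z = 2.
A = 4 and Z = 2 is ^4_2 He — an alpha particle.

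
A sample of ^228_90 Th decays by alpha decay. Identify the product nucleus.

Ra-224

Alpha decay: mass number changes by -4, atomic number by -2.
A: 228 − 4 = 224; Z: 90 − 2 = 88.
Z = 88 is radium, so the daughter is ^224_88 Ra.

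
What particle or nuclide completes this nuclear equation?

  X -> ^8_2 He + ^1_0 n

Conserve mass number: A = 8 + 1, so A = 9.
Conserve atomic number: Z = 2 + 0, so Z = 2.
Z = 2 is helium, so the species is ^9_2 He.

He-9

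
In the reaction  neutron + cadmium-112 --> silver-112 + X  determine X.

proton

Conserve mass number: 1 + 112 = 112 + A, so A = 1.
Conserve atomic number: 0 + 48 = 47 + Z, so Z = 1.
A = 1 and Z = 1 is hydrogen-1 — a proton.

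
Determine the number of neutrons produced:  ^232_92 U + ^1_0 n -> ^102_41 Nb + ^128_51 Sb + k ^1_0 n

Conserve mass number: 233 = 102 + 128 + k, so k = 233 − 230 = 3.
Check atomic number: 92 = 41 + 51 + 0 = 92. ✓

3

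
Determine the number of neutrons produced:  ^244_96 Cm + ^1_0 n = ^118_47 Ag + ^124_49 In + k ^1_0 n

3

Conserve mass number: 245 = 118 + 124 + k, so k = 245 − 242 = 3.
Check atomic number: 96 = 47 + 49 + 0 = 96. ✓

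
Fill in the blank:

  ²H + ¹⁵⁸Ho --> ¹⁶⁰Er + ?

gamma ray

Conserve mass number: 2 + 158 = 160 + A, so A = 0.
Conserve atomic number: 1 + 67 = 68 + Z, so Z = 0.
A = 0 and Z = 0 is γ — a gamma ray.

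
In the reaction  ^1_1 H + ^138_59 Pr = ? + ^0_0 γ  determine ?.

Conserve mass number: 1 + 138 = A + 0, so A = 139.
Conserve atomic number: 1 + 59 = Z + 0, so Z = 60.
Z = 60 is neodymium, so the species is ^139_60 Nd.

Nd-139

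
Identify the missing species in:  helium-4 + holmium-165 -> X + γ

Conserve mass number: 4 + 165 = A + 0, so A = 169.
Conserve atomic number: 2 + 67 = Z + 0, so Z = 69.
Z = 69 is thulium, so the species is thulium-169.

Tm-169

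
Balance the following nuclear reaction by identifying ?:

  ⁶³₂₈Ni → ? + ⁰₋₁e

Cu-63

Conserve mass number: 63 = A + 0, so A = 63.
Conserve atomic number: 28 = Z − 1, so Z = 29.
Z = 29 is copper, so the species is ⁶³₂₉Cu.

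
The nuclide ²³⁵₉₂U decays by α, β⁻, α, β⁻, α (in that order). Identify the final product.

Start: (A, Z) = (235, 92).
After α: (231, 90).
After β⁻: (231, 91).
After α: (227, 89).
After β⁻: (227, 90).
After α: (223, 88).
Z = 88 is radium.

Ra-223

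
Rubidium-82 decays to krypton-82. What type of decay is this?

ΔA = 82 − 82 = 0; ΔZ = 36 − 37 = -1.
A is unchanged and Z drops by 1 — a proton has become a neutron (β⁺ emission or electron capture).

beta-plus decay or electron capture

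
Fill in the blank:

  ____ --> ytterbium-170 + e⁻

Conserve mass number: A = 170 + 0, so A = 170.
Conserve atomic number: Z = 70 − 1, so Z = 69.
Z = 69 is thulium, so the species is thulium-170.

Tm-170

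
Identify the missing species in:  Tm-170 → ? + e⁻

Conserve mass number: 170 = A + 0, so A = 170.
Conserve atomic number: 69 = Z − 1, so Z = 70.
Z = 70 is ytterbium, so the species is Yb-170.

Yb-170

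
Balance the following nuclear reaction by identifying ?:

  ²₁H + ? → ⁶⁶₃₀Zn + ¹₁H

Conserve mass number: 2 + A = 66 + 1, so A = 65.
Conserve atomic number: 1 + Z = 30 + 1, so Z = 30.
Z = 30 is zinc, so the species is ⁶⁵₃₀Zn.

Zn-65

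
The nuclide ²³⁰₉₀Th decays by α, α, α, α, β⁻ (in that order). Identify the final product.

Bi-214

Start: (A, Z) = (230, 90).
After α: (226, 88).
After α: (222, 86).
After α: (218, 84).
After α: (214, 82).
After β⁻: (214, 83).
Z = 83 is bismuth.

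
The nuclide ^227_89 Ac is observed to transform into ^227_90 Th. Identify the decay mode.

ΔA = 227 − 227 = 0; ΔZ = 90 − 89 = +1.
A is unchanged and Z rises by 1 — a neutron has become a proton (β⁻ decay).

beta-minus decay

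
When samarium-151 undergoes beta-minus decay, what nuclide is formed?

Beta-minus decay: mass number changes by +0, atomic number by +1.
A: 151 = 151; Z: 62 + 1 = 63.
Z = 63 is europium, so the daughter is europium-151.

Eu-151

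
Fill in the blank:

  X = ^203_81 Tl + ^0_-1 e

Hg-203

Conserve mass number: A = 203 + 0, so A = 203.
Conserve atomic number: Z = 81 − 1, so Z = 80.
Z = 80 is mercury, so the species is ^203_80 Hg.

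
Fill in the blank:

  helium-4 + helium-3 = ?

Conserve mass number: 4 + 3 = A, so A = 7.
Conserve atomic number: 2 + 2 = Z, so Z = 4.
Z = 4 is beryllium, so the species is beryllium-7.

Be-7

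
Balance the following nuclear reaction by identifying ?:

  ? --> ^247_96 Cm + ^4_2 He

Conserve mass number: A = 247 + 4, so A = 251.
Conserve atomic number: Z = 96 + 2, so Z = 98.
Z = 98 is californium, so the species is ^251_98 Cf.

Cf-251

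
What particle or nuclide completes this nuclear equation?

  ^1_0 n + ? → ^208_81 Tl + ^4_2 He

Conserve mass number: 1 + A = 208 + 4, so A = 211.
Conserve atomic number: 0 + Z = 81 + 2, so Z = 83.
Z = 83 is bismuth, so the species is ^211_83 Bi.

Bi-211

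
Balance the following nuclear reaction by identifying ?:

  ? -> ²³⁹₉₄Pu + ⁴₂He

Conserve mass number: A = 239 + 4, so A = 243.
Conserve atomic number: Z = 94 + 2, so Z = 96.
Z = 96 is curium, so the species is ²⁴³₉₆Cm.

Cm-243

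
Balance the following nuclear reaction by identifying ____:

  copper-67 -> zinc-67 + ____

Conserve mass number: 67 = 67 + A, so A = 0.
Conserve atomic number: 29 = 30 + Z, so Z = -1.
A = 0 and Z = -1 is e⁻ — a beta-minus particle.

beta-minus particle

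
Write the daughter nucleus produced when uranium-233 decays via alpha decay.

Alpha decay: mass number changes by -4, atomic number by -2.
A: 233 − 4 = 229; Z: 92 − 2 = 90.
Z = 90 is thorium, so the daughter is thorium-229.

Th-229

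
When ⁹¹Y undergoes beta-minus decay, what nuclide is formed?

Zr-91

Beta-minus decay: mass number changes by +0, atomic number by +1.
A: 91 = 91; Z: 39 + 1 = 40.
Z = 40 is zirconium, so the daughter is ⁹¹Zr.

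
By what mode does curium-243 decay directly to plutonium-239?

alpha decay

ΔA = 239 − 243 = -4; ΔZ = 94 − 96 = -2.
A drops by 4 and Z drops by 2 — the signature of alpha emission.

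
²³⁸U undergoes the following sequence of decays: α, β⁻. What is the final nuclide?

Pa-234

Start: (A, Z) = (238, 92).
After α: (234, 90).
After β⁻: (234, 91).
Z = 91 is protactinium.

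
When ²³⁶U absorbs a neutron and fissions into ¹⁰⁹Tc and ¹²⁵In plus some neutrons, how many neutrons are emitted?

3

Conserve mass number: 237 = 109 + 125 + k, so k = 237 − 234 = 3.
Check atomic number: 92 = 43 + 49 + 0 = 92. ✓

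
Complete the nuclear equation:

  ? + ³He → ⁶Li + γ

Conserve mass number: A + 3 = 6 + 0, so A = 3.
Conserve atomic number: Z + 2 = 3 + 0, so Z = 1.
A = 3 and Z = 1 is ³H — a triton.

triton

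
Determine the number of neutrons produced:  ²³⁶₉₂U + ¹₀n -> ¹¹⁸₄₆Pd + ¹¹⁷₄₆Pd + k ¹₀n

Conserve mass number: 237 = 118 + 117 + k, so k = 237 − 235 = 2.
Check atomic number: 92 = 46 + 46 + 0 = 92. ✓

2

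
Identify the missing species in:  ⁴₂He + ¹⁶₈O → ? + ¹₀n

Ne-19

Conserve mass number: 4 + 16 = A + 1, so A = 19.
Conserve atomic number: 2 + 8 = Z + 0, so Z = 10.
Z = 10 is neon, so the species is ¹⁹₁₀Ne.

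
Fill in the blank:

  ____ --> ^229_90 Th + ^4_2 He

Conserve mass number: A = 229 + 4, so A = 233.
Conserve atomic number: Z = 90 + 2, so Z = 92.
Z = 92 is uranium, so the species is ^233_92 U.

U-233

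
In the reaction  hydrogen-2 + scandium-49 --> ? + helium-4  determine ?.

Conserve mass number: 2 + 49 = A + 4, so A = 47.
Conserve atomic number: 1 + 21 = Z + 2, so Z = 20.
Z = 20 is calcium, so the species is calcium-47.

Ca-47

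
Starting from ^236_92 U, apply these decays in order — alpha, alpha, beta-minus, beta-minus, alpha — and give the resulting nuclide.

Start: (A, Z) = (236, 92).
After α: (232, 90).
After α: (228, 88).
After β⁻: (228, 89).
After β⁻: (228, 90).
After α: (224, 88).
Z = 88 is radium.

Ra-224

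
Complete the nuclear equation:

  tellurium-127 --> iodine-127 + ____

beta-minus particle

Conserve mass number: 127 = 127 + A, so A = 0.
Conserve atomic number: 52 = 53 + Z, so Z = -1.
A = 0 and Z = -1 is e⁻ — a beta-minus particle.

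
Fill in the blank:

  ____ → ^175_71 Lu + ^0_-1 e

Conserve mass number: A = 175 + 0, so A = 175.
Conserve atomic number: Z = 71 − 1, so Z = 70.
Z = 70 is ytterbium, so the species is ^175_70 Yb.

Yb-175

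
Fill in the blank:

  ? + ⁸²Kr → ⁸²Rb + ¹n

Conserve mass number: A + 82 = 82 + 1, so A = 1.
Conserve atomic number: Z + 36 = 37 + 0, so Z = 1.
A = 1 and Z = 1 is ¹H — a proton.

proton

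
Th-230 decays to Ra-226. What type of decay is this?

alpha decay

ΔA = 226 − 230 = -4; ΔZ = 88 − 90 = -2.
A drops by 4 and Z drops by 2 — the signature of alpha emission.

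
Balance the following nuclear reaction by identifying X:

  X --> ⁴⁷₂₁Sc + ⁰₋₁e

Ca-47

Conserve mass number: A = 47 + 0, so A = 47.
Conserve atomic number: Z = 21 − 1, so Z = 20.
Z = 20 is calcium, so the species is ⁴⁷₂₀Ca.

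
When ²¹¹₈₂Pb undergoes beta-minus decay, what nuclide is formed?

Beta-minus decay: mass number changes by +0, atomic number by +1.
A: 211 = 211; Z: 82 + 1 = 83.
Z = 83 is bismuth, so the daughter is ²¹¹₈₃Bi.

Bi-211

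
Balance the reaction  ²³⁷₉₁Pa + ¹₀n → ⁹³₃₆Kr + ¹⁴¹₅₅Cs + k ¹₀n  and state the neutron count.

Conserve mass number: 238 = 93 + 141 + k, so k = 238 − 234 = 4.
Check atomic number: 91 = 36 + 55 + 0 = 91. ✓

4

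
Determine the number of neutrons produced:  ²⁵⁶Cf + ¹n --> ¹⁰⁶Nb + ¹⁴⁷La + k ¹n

Conserve mass number: 257 = 106 + 147 + k, so k = 257 − 253 = 4.
Check atomic number: 98 = 41 + 57 + 0 = 98. ✓

4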